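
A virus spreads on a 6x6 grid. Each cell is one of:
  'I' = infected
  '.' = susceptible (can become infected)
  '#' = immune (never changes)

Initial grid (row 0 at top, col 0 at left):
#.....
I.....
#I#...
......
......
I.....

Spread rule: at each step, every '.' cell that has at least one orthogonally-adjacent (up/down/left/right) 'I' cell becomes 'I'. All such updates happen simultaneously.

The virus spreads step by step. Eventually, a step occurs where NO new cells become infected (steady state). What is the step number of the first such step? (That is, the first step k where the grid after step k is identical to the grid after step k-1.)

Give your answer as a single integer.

Answer: 7

Derivation:
Step 0 (initial): 3 infected
Step 1: +4 new -> 7 infected
Step 2: +6 new -> 13 infected
Step 3: +5 new -> 18 infected
Step 4: +6 new -> 24 infected
Step 5: +6 new -> 30 infected
Step 6: +3 new -> 33 infected
Step 7: +0 new -> 33 infected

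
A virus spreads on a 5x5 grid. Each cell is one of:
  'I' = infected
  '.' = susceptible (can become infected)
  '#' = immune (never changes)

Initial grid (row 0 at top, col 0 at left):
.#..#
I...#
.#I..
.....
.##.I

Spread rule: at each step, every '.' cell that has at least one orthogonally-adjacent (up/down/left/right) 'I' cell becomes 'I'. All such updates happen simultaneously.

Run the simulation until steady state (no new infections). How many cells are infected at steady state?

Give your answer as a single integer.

Step 0 (initial): 3 infected
Step 1: +8 new -> 11 infected
Step 2: +6 new -> 17 infected
Step 3: +2 new -> 19 infected
Step 4: +0 new -> 19 infected

Answer: 19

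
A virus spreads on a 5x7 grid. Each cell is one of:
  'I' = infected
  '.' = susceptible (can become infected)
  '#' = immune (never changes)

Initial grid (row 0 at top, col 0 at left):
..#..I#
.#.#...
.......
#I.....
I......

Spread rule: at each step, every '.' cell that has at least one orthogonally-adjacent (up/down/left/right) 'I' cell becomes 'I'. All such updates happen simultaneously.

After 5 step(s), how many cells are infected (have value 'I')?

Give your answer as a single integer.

Answer: 30

Derivation:
Step 0 (initial): 3 infected
Step 1: +5 new -> 8 infected
Step 2: +8 new -> 16 infected
Step 3: +8 new -> 24 infected
Step 4: +4 new -> 28 infected
Step 5: +2 new -> 30 infected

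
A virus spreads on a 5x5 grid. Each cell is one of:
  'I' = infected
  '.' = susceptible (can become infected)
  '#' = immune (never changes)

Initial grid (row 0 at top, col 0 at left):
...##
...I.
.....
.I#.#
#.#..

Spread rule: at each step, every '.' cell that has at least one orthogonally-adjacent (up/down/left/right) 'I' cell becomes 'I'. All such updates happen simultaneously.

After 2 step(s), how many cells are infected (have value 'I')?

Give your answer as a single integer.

Answer: 14

Derivation:
Step 0 (initial): 2 infected
Step 1: +6 new -> 8 infected
Step 2: +6 new -> 14 infected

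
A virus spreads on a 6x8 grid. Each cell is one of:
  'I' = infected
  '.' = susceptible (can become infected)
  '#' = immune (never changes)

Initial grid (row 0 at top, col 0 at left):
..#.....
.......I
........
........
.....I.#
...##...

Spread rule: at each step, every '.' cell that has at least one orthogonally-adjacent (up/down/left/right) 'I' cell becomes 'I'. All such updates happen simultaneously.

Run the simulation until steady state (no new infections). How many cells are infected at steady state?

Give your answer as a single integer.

Answer: 44

Derivation:
Step 0 (initial): 2 infected
Step 1: +7 new -> 9 infected
Step 2: +9 new -> 18 infected
Step 3: +6 new -> 24 infected
Step 4: +6 new -> 30 infected
Step 5: +6 new -> 36 infected
Step 6: +4 new -> 40 infected
Step 7: +3 new -> 43 infected
Step 8: +1 new -> 44 infected
Step 9: +0 new -> 44 infected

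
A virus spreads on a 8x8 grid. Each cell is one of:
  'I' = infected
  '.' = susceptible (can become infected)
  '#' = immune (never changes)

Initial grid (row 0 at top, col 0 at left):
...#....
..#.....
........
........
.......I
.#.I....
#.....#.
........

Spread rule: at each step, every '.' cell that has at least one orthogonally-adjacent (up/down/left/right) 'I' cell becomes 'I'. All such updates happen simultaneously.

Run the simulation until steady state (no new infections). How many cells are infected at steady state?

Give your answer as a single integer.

Answer: 59

Derivation:
Step 0 (initial): 2 infected
Step 1: +7 new -> 9 infected
Step 2: +12 new -> 21 infected
Step 3: +12 new -> 33 infected
Step 4: +11 new -> 44 infected
Step 5: +7 new -> 51 infected
Step 6: +4 new -> 55 infected
Step 7: +2 new -> 57 infected
Step 8: +2 new -> 59 infected
Step 9: +0 new -> 59 infected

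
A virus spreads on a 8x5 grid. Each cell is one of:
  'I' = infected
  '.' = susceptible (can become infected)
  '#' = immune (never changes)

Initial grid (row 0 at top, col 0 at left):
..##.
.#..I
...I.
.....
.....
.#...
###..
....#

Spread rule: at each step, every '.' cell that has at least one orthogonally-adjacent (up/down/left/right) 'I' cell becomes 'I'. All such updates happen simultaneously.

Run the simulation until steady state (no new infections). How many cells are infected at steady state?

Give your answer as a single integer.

Step 0 (initial): 2 infected
Step 1: +5 new -> 7 infected
Step 2: +5 new -> 12 infected
Step 3: +5 new -> 17 infected
Step 4: +6 new -> 23 infected
Step 5: +4 new -> 27 infected
Step 6: +3 new -> 30 infected
Step 7: +1 new -> 31 infected
Step 8: +1 new -> 32 infected
Step 9: +0 new -> 32 infected

Answer: 32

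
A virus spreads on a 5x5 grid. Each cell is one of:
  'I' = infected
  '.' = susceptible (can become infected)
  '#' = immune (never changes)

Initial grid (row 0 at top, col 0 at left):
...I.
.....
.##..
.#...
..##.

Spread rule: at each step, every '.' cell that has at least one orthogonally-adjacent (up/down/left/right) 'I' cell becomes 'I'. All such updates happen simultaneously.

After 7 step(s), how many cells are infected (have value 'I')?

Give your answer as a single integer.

Step 0 (initial): 1 infected
Step 1: +3 new -> 4 infected
Step 2: +4 new -> 8 infected
Step 3: +4 new -> 12 infected
Step 4: +3 new -> 15 infected
Step 5: +2 new -> 17 infected
Step 6: +1 new -> 18 infected
Step 7: +1 new -> 19 infected

Answer: 19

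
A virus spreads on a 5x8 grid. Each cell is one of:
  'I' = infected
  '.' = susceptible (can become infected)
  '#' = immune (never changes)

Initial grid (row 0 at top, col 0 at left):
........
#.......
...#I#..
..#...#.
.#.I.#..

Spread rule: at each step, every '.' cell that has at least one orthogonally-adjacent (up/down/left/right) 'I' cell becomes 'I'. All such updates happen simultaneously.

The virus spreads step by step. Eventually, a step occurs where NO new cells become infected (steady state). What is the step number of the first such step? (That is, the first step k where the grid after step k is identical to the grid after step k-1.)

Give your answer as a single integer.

Step 0 (initial): 2 infected
Step 1: +5 new -> 7 infected
Step 2: +4 new -> 11 infected
Step 3: +4 new -> 15 infected
Step 4: +6 new -> 21 infected
Step 5: +4 new -> 25 infected
Step 6: +4 new -> 29 infected
Step 7: +2 new -> 31 infected
Step 8: +2 new -> 33 infected
Step 9: +0 new -> 33 infected

Answer: 9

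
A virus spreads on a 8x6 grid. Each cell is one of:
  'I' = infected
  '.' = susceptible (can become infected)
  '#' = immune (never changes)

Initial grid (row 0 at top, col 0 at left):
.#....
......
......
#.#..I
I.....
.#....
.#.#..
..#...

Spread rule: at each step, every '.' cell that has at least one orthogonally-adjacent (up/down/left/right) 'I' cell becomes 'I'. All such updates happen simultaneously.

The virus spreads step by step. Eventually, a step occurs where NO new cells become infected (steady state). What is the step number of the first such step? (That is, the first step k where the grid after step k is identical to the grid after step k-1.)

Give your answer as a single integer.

Step 0 (initial): 2 infected
Step 1: +5 new -> 7 infected
Step 2: +8 new -> 15 infected
Step 3: +9 new -> 24 infected
Step 4: +10 new -> 34 infected
Step 5: +4 new -> 38 infected
Step 6: +3 new -> 41 infected
Step 7: +0 new -> 41 infected

Answer: 7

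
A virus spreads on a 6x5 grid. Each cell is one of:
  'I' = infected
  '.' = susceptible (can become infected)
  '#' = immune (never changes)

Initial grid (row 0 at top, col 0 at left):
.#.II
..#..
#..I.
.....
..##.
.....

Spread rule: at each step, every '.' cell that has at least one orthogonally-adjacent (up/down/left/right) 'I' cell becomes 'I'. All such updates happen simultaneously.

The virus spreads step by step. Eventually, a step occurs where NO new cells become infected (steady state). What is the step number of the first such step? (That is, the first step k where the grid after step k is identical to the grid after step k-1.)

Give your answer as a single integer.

Answer: 7

Derivation:
Step 0 (initial): 3 infected
Step 1: +6 new -> 9 infected
Step 2: +3 new -> 12 infected
Step 3: +3 new -> 15 infected
Step 4: +4 new -> 19 infected
Step 5: +4 new -> 23 infected
Step 6: +2 new -> 25 infected
Step 7: +0 new -> 25 infected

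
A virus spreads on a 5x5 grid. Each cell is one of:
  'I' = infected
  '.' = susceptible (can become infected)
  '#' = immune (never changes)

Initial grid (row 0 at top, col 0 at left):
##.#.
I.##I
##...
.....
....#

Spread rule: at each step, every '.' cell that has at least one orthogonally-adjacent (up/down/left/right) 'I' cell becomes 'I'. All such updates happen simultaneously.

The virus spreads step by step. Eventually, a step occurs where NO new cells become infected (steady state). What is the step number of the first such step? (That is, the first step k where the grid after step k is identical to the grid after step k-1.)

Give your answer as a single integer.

Answer: 8

Derivation:
Step 0 (initial): 2 infected
Step 1: +3 new -> 5 infected
Step 2: +2 new -> 7 infected
Step 3: +2 new -> 9 infected
Step 4: +2 new -> 11 infected
Step 5: +2 new -> 13 infected
Step 6: +2 new -> 15 infected
Step 7: +1 new -> 16 infected
Step 8: +0 new -> 16 infected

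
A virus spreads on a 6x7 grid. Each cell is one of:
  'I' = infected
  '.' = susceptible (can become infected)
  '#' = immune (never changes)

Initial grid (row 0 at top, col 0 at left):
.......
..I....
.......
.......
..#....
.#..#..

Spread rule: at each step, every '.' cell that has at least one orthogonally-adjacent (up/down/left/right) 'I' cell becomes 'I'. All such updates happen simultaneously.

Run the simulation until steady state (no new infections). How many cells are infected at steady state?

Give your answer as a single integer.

Step 0 (initial): 1 infected
Step 1: +4 new -> 5 infected
Step 2: +7 new -> 12 infected
Step 3: +7 new -> 19 infected
Step 4: +7 new -> 26 infected
Step 5: +6 new -> 32 infected
Step 6: +4 new -> 36 infected
Step 7: +2 new -> 38 infected
Step 8: +1 new -> 39 infected
Step 9: +0 new -> 39 infected

Answer: 39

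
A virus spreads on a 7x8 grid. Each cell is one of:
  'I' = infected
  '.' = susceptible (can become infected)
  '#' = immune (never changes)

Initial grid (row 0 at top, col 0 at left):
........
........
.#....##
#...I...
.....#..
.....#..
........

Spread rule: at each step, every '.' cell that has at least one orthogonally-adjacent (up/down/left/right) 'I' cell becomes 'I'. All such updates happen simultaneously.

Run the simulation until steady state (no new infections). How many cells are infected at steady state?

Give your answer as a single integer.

Step 0 (initial): 1 infected
Step 1: +4 new -> 5 infected
Step 2: +7 new -> 12 infected
Step 3: +10 new -> 22 infected
Step 4: +10 new -> 32 infected
Step 5: +9 new -> 41 infected
Step 6: +6 new -> 47 infected
Step 7: +3 new -> 50 infected
Step 8: +0 new -> 50 infected

Answer: 50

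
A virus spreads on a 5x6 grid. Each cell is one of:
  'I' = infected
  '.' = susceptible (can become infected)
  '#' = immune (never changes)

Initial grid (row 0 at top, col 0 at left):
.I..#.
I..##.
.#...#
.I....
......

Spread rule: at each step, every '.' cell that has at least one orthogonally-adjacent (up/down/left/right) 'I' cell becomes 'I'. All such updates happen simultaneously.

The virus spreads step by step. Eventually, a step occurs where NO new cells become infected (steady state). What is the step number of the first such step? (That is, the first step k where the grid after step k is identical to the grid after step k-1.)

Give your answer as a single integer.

Answer: 6

Derivation:
Step 0 (initial): 3 infected
Step 1: +7 new -> 10 infected
Step 2: +6 new -> 16 infected
Step 3: +3 new -> 19 infected
Step 4: +3 new -> 22 infected
Step 5: +1 new -> 23 infected
Step 6: +0 new -> 23 infected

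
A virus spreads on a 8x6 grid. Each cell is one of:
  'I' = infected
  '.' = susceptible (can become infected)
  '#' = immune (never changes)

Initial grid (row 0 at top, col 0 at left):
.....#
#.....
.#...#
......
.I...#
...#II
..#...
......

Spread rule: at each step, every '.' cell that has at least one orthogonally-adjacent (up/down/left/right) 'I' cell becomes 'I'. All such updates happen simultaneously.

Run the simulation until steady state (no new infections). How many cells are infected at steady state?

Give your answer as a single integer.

Answer: 41

Derivation:
Step 0 (initial): 3 infected
Step 1: +7 new -> 10 infected
Step 2: +10 new -> 20 infected
Step 3: +8 new -> 28 infected
Step 4: +5 new -> 33 infected
Step 5: +5 new -> 38 infected
Step 6: +2 new -> 40 infected
Step 7: +1 new -> 41 infected
Step 8: +0 new -> 41 infected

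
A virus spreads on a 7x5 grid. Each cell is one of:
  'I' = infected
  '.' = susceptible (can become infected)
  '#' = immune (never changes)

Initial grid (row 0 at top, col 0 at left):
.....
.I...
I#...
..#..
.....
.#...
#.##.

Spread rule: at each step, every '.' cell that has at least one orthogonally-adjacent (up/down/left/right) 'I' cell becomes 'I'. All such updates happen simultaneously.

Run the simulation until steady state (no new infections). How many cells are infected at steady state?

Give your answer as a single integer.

Step 0 (initial): 2 infected
Step 1: +4 new -> 6 infected
Step 2: +6 new -> 12 infected
Step 3: +5 new -> 17 infected
Step 4: +4 new -> 21 infected
Step 5: +3 new -> 24 infected
Step 6: +2 new -> 26 infected
Step 7: +1 new -> 27 infected
Step 8: +1 new -> 28 infected
Step 9: +0 new -> 28 infected

Answer: 28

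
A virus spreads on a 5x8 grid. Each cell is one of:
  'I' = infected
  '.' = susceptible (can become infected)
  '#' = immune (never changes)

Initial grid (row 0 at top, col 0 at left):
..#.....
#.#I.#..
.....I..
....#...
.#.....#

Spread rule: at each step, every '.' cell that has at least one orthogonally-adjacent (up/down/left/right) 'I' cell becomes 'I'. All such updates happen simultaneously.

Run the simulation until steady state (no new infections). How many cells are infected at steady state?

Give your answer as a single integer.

Answer: 33

Derivation:
Step 0 (initial): 2 infected
Step 1: +6 new -> 8 infected
Step 2: +7 new -> 15 infected
Step 3: +9 new -> 24 infected
Step 4: +5 new -> 29 infected
Step 5: +2 new -> 31 infected
Step 6: +2 new -> 33 infected
Step 7: +0 new -> 33 infected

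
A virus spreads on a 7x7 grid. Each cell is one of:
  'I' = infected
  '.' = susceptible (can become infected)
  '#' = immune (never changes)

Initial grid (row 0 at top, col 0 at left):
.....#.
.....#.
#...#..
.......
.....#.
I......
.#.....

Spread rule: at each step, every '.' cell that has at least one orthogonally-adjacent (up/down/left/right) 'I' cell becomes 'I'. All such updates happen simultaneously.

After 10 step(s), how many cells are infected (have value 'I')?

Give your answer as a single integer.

Answer: 42

Derivation:
Step 0 (initial): 1 infected
Step 1: +3 new -> 4 infected
Step 2: +3 new -> 7 infected
Step 3: +4 new -> 11 infected
Step 4: +5 new -> 16 infected
Step 5: +6 new -> 22 infected
Step 6: +7 new -> 29 infected
Step 7: +6 new -> 35 infected
Step 8: +4 new -> 39 infected
Step 9: +2 new -> 41 infected
Step 10: +1 new -> 42 infected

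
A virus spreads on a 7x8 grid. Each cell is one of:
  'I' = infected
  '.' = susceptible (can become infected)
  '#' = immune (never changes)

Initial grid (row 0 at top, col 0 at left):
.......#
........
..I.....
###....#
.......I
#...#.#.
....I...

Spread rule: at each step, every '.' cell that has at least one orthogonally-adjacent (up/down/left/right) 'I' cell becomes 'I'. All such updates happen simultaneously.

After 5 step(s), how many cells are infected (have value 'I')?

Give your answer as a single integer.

Step 0 (initial): 3 infected
Step 1: +7 new -> 10 infected
Step 2: +13 new -> 23 infected
Step 3: +12 new -> 35 infected
Step 4: +8 new -> 43 infected
Step 5: +4 new -> 47 infected

Answer: 47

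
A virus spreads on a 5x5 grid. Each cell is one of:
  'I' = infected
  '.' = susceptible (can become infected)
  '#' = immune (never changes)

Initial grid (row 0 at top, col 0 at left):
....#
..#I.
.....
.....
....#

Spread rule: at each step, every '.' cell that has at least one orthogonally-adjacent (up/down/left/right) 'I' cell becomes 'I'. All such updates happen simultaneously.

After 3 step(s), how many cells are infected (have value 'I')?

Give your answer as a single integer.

Answer: 13

Derivation:
Step 0 (initial): 1 infected
Step 1: +3 new -> 4 infected
Step 2: +4 new -> 8 infected
Step 3: +5 new -> 13 infected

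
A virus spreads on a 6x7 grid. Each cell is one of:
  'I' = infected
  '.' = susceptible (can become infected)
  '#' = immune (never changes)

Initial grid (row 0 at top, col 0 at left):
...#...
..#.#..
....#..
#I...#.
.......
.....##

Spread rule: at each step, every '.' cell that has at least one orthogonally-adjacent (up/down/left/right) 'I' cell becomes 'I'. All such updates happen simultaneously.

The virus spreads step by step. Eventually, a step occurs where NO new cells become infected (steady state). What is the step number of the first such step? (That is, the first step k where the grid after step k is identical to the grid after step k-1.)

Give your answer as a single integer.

Step 0 (initial): 1 infected
Step 1: +3 new -> 4 infected
Step 2: +7 new -> 11 infected
Step 3: +7 new -> 18 infected
Step 4: +5 new -> 23 infected
Step 5: +2 new -> 25 infected
Step 6: +1 new -> 26 infected
Step 7: +1 new -> 27 infected
Step 8: +1 new -> 28 infected
Step 9: +2 new -> 30 infected
Step 10: +2 new -> 32 infected
Step 11: +1 new -> 33 infected
Step 12: +1 new -> 34 infected
Step 13: +0 new -> 34 infected

Answer: 13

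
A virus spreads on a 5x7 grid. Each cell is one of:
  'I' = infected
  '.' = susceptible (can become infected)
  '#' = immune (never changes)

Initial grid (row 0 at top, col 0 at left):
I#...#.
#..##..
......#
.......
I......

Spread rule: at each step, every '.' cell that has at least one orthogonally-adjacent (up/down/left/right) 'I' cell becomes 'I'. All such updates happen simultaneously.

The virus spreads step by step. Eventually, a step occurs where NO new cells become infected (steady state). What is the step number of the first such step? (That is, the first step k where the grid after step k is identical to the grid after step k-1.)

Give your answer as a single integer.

Answer: 11

Derivation:
Step 0 (initial): 2 infected
Step 1: +2 new -> 4 infected
Step 2: +3 new -> 7 infected
Step 3: +3 new -> 10 infected
Step 4: +4 new -> 14 infected
Step 5: +4 new -> 18 infected
Step 6: +4 new -> 22 infected
Step 7: +3 new -> 25 infected
Step 8: +2 new -> 27 infected
Step 9: +1 new -> 28 infected
Step 10: +1 new -> 29 infected
Step 11: +0 new -> 29 infected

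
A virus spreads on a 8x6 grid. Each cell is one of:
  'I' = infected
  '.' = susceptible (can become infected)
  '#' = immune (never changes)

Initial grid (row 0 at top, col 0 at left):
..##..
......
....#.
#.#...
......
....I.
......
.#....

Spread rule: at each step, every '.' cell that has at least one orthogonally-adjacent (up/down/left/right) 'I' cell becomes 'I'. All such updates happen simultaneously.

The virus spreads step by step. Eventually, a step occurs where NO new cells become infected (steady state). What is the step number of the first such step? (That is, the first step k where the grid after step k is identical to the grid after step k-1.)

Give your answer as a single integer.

Answer: 10

Derivation:
Step 0 (initial): 1 infected
Step 1: +4 new -> 5 infected
Step 2: +7 new -> 12 infected
Step 3: +7 new -> 19 infected
Step 4: +6 new -> 25 infected
Step 5: +6 new -> 31 infected
Step 6: +5 new -> 36 infected
Step 7: +3 new -> 39 infected
Step 8: +2 new -> 41 infected
Step 9: +1 new -> 42 infected
Step 10: +0 new -> 42 infected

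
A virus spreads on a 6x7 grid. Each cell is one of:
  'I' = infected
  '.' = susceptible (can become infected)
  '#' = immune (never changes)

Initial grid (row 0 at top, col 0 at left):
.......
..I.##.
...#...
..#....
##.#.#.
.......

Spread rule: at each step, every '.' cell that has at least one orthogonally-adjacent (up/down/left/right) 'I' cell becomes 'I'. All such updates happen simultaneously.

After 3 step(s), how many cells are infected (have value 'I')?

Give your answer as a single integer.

Answer: 13

Derivation:
Step 0 (initial): 1 infected
Step 1: +4 new -> 5 infected
Step 2: +4 new -> 9 infected
Step 3: +4 new -> 13 infected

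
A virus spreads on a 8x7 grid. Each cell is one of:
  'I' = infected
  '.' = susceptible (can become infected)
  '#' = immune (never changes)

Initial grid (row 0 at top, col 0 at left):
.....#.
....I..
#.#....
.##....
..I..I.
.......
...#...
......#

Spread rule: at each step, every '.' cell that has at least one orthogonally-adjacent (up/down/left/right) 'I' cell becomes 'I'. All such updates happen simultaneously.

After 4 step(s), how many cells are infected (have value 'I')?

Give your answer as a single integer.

Step 0 (initial): 3 infected
Step 1: +11 new -> 14 infected
Step 2: +15 new -> 29 infected
Step 3: +11 new -> 40 infected
Step 4: +7 new -> 47 infected

Answer: 47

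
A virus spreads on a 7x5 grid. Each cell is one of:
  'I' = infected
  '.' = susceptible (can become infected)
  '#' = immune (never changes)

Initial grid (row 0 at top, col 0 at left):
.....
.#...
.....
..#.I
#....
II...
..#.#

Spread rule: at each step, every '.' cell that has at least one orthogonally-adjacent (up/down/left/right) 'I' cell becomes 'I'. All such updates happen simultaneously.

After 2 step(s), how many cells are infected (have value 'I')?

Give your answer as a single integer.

Answer: 17

Derivation:
Step 0 (initial): 3 infected
Step 1: +7 new -> 10 infected
Step 2: +7 new -> 17 infected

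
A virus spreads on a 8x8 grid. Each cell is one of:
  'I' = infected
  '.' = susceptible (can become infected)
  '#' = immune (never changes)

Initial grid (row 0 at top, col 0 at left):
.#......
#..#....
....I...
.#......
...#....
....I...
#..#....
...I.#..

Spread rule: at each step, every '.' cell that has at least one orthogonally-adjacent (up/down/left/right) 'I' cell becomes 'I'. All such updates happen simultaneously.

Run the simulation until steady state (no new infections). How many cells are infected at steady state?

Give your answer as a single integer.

Step 0 (initial): 3 infected
Step 1: +10 new -> 13 infected
Step 2: +12 new -> 25 infected
Step 3: +15 new -> 40 infected
Step 4: +11 new -> 51 infected
Step 5: +4 new -> 55 infected
Step 6: +0 new -> 55 infected

Answer: 55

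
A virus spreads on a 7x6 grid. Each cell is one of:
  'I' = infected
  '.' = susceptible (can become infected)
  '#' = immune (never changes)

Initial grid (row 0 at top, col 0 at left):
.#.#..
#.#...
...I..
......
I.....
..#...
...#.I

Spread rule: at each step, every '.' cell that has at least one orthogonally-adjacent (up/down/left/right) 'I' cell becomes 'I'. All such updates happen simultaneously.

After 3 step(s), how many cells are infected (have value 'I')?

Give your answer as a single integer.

Step 0 (initial): 3 infected
Step 1: +9 new -> 12 infected
Step 2: +13 new -> 25 infected
Step 3: +7 new -> 32 infected

Answer: 32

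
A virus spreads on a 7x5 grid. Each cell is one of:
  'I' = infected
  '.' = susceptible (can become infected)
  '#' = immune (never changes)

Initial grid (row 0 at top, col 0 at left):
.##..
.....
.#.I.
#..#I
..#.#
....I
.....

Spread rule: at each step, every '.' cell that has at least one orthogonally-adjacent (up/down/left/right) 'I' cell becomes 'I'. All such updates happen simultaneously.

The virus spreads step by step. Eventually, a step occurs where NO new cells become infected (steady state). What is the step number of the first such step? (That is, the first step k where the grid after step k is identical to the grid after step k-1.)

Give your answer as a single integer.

Answer: 6

Derivation:
Step 0 (initial): 3 infected
Step 1: +5 new -> 8 infected
Step 2: +7 new -> 15 infected
Step 3: +5 new -> 20 infected
Step 4: +4 new -> 24 infected
Step 5: +4 new -> 28 infected
Step 6: +0 new -> 28 infected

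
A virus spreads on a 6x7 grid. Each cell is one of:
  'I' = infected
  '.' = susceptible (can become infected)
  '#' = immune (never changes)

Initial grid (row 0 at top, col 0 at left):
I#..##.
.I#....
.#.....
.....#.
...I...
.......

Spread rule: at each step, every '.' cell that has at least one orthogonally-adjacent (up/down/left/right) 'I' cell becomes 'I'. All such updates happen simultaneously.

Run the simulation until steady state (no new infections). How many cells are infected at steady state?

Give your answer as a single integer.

Answer: 36

Derivation:
Step 0 (initial): 3 infected
Step 1: +5 new -> 8 infected
Step 2: +8 new -> 16 infected
Step 3: +9 new -> 25 infected
Step 4: +6 new -> 31 infected
Step 5: +3 new -> 34 infected
Step 6: +1 new -> 35 infected
Step 7: +1 new -> 36 infected
Step 8: +0 new -> 36 infected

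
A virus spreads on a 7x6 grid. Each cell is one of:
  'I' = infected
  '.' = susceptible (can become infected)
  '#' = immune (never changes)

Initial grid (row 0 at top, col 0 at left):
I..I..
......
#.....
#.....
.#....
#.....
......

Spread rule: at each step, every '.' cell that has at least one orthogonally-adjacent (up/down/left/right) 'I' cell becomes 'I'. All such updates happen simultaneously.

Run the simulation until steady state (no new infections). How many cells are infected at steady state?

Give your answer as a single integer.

Step 0 (initial): 2 infected
Step 1: +5 new -> 7 infected
Step 2: +5 new -> 12 infected
Step 3: +5 new -> 17 infected
Step 4: +5 new -> 22 infected
Step 5: +4 new -> 26 infected
Step 6: +4 new -> 30 infected
Step 7: +4 new -> 34 infected
Step 8: +2 new -> 36 infected
Step 9: +1 new -> 37 infected
Step 10: +0 new -> 37 infected

Answer: 37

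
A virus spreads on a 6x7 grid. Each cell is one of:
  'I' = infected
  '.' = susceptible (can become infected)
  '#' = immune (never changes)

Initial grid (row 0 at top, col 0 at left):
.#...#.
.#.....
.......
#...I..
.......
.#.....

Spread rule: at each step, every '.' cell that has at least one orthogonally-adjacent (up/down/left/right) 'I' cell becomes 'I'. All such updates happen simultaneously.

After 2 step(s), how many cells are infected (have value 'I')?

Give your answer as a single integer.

Answer: 13

Derivation:
Step 0 (initial): 1 infected
Step 1: +4 new -> 5 infected
Step 2: +8 new -> 13 infected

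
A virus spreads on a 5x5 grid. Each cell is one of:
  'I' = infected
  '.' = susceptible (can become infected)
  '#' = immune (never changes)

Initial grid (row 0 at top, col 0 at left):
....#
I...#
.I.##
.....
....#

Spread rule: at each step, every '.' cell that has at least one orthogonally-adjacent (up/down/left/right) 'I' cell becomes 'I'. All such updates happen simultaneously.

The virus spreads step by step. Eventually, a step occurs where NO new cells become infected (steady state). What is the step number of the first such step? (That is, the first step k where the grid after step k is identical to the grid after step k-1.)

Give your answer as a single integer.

Step 0 (initial): 2 infected
Step 1: +5 new -> 7 infected
Step 2: +5 new -> 12 infected
Step 3: +5 new -> 17 infected
Step 4: +3 new -> 20 infected
Step 5: +0 new -> 20 infected

Answer: 5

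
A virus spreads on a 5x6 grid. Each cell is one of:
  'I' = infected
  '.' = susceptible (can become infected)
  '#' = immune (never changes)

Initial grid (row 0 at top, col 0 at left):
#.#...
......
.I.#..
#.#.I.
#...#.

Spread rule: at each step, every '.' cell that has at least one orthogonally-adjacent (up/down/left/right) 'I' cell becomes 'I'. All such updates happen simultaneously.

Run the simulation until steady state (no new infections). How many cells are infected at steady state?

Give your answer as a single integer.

Answer: 23

Derivation:
Step 0 (initial): 2 infected
Step 1: +7 new -> 9 infected
Step 2: +8 new -> 17 infected
Step 3: +4 new -> 21 infected
Step 4: +2 new -> 23 infected
Step 5: +0 new -> 23 infected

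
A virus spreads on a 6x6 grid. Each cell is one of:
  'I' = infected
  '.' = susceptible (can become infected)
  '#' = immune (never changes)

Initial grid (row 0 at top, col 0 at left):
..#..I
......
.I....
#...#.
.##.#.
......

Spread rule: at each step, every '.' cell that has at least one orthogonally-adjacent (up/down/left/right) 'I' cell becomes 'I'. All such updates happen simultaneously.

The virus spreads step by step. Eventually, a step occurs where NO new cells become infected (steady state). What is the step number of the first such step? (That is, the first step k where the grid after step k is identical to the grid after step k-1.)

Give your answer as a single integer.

Answer: 10

Derivation:
Step 0 (initial): 2 infected
Step 1: +6 new -> 8 infected
Step 2: +8 new -> 16 infected
Step 3: +5 new -> 21 infected
Step 4: +2 new -> 23 infected
Step 5: +2 new -> 25 infected
Step 6: +2 new -> 27 infected
Step 7: +1 new -> 28 infected
Step 8: +1 new -> 29 infected
Step 9: +1 new -> 30 infected
Step 10: +0 new -> 30 infected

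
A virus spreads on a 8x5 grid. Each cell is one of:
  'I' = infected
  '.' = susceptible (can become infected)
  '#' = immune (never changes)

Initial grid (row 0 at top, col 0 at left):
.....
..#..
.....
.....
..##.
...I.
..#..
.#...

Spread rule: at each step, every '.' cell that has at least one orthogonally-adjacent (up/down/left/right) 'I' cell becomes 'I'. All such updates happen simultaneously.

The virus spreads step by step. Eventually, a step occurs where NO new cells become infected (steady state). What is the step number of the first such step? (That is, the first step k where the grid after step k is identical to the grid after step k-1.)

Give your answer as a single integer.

Answer: 9

Derivation:
Step 0 (initial): 1 infected
Step 1: +3 new -> 4 infected
Step 2: +4 new -> 8 infected
Step 3: +6 new -> 14 infected
Step 4: +5 new -> 19 infected
Step 5: +6 new -> 25 infected
Step 6: +5 new -> 30 infected
Step 7: +3 new -> 33 infected
Step 8: +2 new -> 35 infected
Step 9: +0 new -> 35 infected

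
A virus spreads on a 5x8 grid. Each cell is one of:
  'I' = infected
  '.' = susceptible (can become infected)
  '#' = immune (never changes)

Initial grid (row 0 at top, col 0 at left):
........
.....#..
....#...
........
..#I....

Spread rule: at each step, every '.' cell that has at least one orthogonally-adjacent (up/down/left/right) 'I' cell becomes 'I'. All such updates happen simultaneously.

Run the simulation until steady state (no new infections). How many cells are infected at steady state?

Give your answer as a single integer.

Step 0 (initial): 1 infected
Step 1: +2 new -> 3 infected
Step 2: +4 new -> 7 infected
Step 3: +5 new -> 12 infected
Step 4: +9 new -> 21 infected
Step 5: +7 new -> 28 infected
Step 6: +5 new -> 33 infected
Step 7: +3 new -> 36 infected
Step 8: +1 new -> 37 infected
Step 9: +0 new -> 37 infected

Answer: 37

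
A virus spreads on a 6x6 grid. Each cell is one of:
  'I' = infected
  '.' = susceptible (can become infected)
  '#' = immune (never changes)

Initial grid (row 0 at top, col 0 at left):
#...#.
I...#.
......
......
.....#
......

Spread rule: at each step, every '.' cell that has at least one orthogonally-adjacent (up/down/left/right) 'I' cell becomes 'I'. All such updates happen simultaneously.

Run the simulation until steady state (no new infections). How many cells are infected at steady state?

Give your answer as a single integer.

Step 0 (initial): 1 infected
Step 1: +2 new -> 3 infected
Step 2: +4 new -> 7 infected
Step 3: +5 new -> 12 infected
Step 4: +5 new -> 17 infected
Step 5: +4 new -> 21 infected
Step 6: +4 new -> 25 infected
Step 7: +4 new -> 29 infected
Step 8: +2 new -> 31 infected
Step 9: +1 new -> 32 infected
Step 10: +0 new -> 32 infected

Answer: 32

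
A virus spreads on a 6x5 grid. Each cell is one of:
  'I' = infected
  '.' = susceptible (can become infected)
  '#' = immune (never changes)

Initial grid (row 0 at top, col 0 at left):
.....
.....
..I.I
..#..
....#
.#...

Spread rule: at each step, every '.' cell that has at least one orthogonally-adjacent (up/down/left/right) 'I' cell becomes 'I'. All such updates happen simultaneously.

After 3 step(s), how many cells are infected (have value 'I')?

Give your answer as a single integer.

Step 0 (initial): 2 infected
Step 1: +5 new -> 7 infected
Step 2: +7 new -> 14 infected
Step 3: +6 new -> 20 infected

Answer: 20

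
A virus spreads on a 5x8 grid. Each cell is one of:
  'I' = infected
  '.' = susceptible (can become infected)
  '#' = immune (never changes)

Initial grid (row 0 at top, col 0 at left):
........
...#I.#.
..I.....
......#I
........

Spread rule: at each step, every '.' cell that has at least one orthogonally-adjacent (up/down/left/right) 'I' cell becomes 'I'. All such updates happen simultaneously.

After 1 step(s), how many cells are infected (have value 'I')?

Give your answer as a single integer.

Answer: 12

Derivation:
Step 0 (initial): 3 infected
Step 1: +9 new -> 12 infected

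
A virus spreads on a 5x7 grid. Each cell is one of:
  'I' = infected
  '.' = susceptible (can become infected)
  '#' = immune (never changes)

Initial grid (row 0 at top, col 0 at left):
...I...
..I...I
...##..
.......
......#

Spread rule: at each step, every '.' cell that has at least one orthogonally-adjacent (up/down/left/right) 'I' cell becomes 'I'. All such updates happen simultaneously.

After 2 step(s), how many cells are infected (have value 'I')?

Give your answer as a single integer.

Step 0 (initial): 3 infected
Step 1: +8 new -> 11 infected
Step 2: +8 new -> 19 infected

Answer: 19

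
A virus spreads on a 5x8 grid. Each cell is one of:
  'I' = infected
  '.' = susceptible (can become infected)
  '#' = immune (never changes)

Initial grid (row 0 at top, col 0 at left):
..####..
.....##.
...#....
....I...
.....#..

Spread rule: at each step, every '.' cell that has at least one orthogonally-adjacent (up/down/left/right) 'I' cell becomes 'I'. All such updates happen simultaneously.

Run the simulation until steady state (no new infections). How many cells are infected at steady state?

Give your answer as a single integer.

Answer: 32

Derivation:
Step 0 (initial): 1 infected
Step 1: +4 new -> 5 infected
Step 2: +5 new -> 10 infected
Step 3: +7 new -> 17 infected
Step 4: +6 new -> 23 infected
Step 5: +4 new -> 27 infected
Step 6: +3 new -> 30 infected
Step 7: +2 new -> 32 infected
Step 8: +0 new -> 32 infected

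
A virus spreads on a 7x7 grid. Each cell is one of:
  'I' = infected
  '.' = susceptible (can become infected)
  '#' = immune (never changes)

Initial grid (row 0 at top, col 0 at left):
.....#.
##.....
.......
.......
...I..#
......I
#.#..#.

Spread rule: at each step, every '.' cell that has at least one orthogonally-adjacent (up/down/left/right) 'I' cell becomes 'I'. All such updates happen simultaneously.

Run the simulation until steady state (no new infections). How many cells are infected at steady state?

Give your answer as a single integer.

Step 0 (initial): 2 infected
Step 1: +6 new -> 8 infected
Step 2: +8 new -> 16 infected
Step 3: +8 new -> 24 infected
Step 4: +9 new -> 33 infected
Step 5: +5 new -> 38 infected
Step 6: +2 new -> 40 infected
Step 7: +2 new -> 42 infected
Step 8: +0 new -> 42 infected

Answer: 42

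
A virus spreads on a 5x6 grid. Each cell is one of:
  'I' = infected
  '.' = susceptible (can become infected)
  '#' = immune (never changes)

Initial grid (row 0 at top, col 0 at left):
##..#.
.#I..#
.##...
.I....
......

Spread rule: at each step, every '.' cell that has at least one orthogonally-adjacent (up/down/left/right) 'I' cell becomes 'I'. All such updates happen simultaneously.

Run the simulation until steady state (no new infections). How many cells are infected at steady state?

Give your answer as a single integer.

Step 0 (initial): 2 infected
Step 1: +5 new -> 7 infected
Step 2: +7 new -> 14 infected
Step 3: +4 new -> 18 infected
Step 4: +3 new -> 21 infected
Step 5: +1 new -> 22 infected
Step 6: +0 new -> 22 infected

Answer: 22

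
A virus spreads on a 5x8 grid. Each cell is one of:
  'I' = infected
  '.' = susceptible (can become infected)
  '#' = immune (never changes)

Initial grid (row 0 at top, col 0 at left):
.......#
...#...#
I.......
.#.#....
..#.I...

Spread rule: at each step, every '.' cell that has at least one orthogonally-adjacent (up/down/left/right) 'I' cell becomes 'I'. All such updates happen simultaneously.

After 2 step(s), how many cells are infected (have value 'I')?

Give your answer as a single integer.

Answer: 15

Derivation:
Step 0 (initial): 2 infected
Step 1: +6 new -> 8 infected
Step 2: +7 new -> 15 infected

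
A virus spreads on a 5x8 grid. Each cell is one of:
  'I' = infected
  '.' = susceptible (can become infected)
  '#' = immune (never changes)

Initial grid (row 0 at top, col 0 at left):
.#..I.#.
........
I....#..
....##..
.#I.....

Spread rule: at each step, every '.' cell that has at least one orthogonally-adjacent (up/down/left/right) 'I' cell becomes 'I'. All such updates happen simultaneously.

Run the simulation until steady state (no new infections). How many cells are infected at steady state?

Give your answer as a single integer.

Step 0 (initial): 3 infected
Step 1: +8 new -> 11 infected
Step 2: +11 new -> 22 infected
Step 3: +4 new -> 26 infected
Step 4: +3 new -> 29 infected
Step 5: +4 new -> 33 infected
Step 6: +1 new -> 34 infected
Step 7: +0 new -> 34 infected

Answer: 34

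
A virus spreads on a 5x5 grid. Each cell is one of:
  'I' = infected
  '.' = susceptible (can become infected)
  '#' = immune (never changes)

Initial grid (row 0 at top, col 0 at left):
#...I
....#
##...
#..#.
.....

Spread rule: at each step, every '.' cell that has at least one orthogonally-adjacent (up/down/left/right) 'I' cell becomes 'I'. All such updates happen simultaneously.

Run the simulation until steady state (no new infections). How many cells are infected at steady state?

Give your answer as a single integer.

Step 0 (initial): 1 infected
Step 1: +1 new -> 2 infected
Step 2: +2 new -> 4 infected
Step 3: +3 new -> 7 infected
Step 4: +3 new -> 10 infected
Step 5: +3 new -> 13 infected
Step 6: +3 new -> 16 infected
Step 7: +2 new -> 18 infected
Step 8: +1 new -> 19 infected
Step 9: +0 new -> 19 infected

Answer: 19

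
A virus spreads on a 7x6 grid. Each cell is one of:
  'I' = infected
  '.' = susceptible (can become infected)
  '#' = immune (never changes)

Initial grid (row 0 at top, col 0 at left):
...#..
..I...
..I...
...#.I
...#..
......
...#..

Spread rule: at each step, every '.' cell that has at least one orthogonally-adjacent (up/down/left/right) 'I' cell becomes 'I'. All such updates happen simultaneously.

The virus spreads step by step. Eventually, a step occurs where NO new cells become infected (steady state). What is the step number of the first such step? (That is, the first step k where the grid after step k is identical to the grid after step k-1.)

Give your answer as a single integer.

Step 0 (initial): 3 infected
Step 1: +9 new -> 12 infected
Step 2: +10 new -> 22 infected
Step 3: +8 new -> 30 infected
Step 4: +5 new -> 35 infected
Step 5: +2 new -> 37 infected
Step 6: +1 new -> 38 infected
Step 7: +0 new -> 38 infected

Answer: 7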